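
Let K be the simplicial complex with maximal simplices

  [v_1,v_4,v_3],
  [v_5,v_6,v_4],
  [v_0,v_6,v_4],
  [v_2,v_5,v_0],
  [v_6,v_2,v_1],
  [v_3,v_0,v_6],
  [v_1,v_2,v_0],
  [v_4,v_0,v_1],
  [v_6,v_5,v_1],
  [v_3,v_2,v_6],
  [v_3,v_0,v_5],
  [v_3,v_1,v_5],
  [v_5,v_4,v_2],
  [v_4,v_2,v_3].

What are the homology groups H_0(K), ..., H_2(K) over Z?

H_0 = Z,  H_1 = Z^2,  H_2 = Z.

Order the vertices as v_0 < v_1 < v_2 < v_3 < v_4 < v_5 < v_6. Listing each simplex with vertices in this order, K has dimension 2 with simplices:

  0-simplices (7): [v_0], [v_1], [v_2], [v_3], [v_4], [v_5], [v_6]
  1-simplices (21): (21 of them)
  2-simplices (14): (14 of them)

Hence C_0 ≅ Z^7, C_1 ≅ Z^21, C_2 ≅ Z^14.

Boundary ∂_1: C_1 → C_0 is given by ∂[p,q] = [q] − [p]. For instance
  ∂[v_4,v_5] = [v_5] − [v_4].
The 7×21 boundary matrix has rank 6 and Smith normal form diag(1,1,1,1,1,1).

∂_2: C_2 → C_1 sends each 2-simplex [p,q,r] to [q,r] − [p,r] + [p,q]. For instance
  ∂[v_0,v_3,v_6] = [v_3,v_6] − [v_0,v_6] + [v_0,v_3],
  ∂[v_1,v_5,v_6] = [v_5,v_6] − [v_1,v_6] + [v_1,v_5].
The resulting 21×14 matrix has rank 13, and its Smith normal form has invariant factors (1,1,1,1,1,1,1,1,1,1,1,1,1).

Reading off H_k = ker ∂_k / im ∂_{k+1}:

  H_0: rank C_0 − rank ∂_1 = 7 − 6 = 1, and the invariant factors of ∂_1 are all 1, so H_0 = Z.
  H_1: rank ker ∂_1 − rank ∂_2 = (21 − 6) − 13 = 2, and the invariant factors of ∂_2 are all 1, so H_1 = Z^2.
  H_2: rank ker ∂_2 − rank ∂_3 = (14 − 13) − 0 = 1, and there is no ∂_3, so H_2 = Z.

(K is a triangulation of the torus T^2.)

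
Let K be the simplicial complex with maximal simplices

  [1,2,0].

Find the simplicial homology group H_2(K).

Order the vertices as 0 < 1 < 2. Listing each simplex with vertices in this order, K has dimension 2 with simplices:

  0-simplices (3): [0], [1], [2]
  1-simplices (3): [0,1], [0,2], [1,2]
  2-simplices (1): [0,1,2]

so the chain groups are C_0 ≅ Z^3, C_1 ≅ Z^3, C_2 ≅ Z^1.

The boundary map ∂_1: C_1 → C_0 is given by ∂[p,q] = [q] − [p]. For instance
  ∂[0,1] = [1] − [0].
The resulting 3×3 matrix has rank 2, and its Smith normal form has invariant factors (1,1).

The boundary map ∂_2: C_2 → C_1 acts by ∂[p,q,r] = [q,r] − [p,r] + [p,q]. For instance
  ∂[0,1,2] = [1,2] − [0,2] + [0,1].
The 3×1 boundary matrix has rank 1 and Smith normal form diag(1).

Now H_k = ker ∂_k / im ∂_{k+1}, so:

  H_2: rank ker ∂_2 − rank ∂_3 = (1 − 1) − 0 = 0, and there is no ∂_3, so H_2 = 0.

(K is a triangulation of the 2-simplex.)

H_2 = 0.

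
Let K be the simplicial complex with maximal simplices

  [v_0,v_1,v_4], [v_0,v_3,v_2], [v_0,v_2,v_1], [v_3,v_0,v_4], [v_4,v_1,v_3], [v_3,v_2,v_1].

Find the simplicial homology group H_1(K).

H_1 ≅ 0.

K has 5 vertices, 9 edges, 6 triangles.
rank ∂_1 = 4, rank ∂_2 = 5 ⇒ b_1 = 9 − 4 − 5 = 0; all invariant factors of ∂_2 are 1 so no torsion. So H_1 ≅ 0.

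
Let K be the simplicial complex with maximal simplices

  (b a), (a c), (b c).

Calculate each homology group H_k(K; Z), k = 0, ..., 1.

H_0 ≅ Z,  H_1 ≅ Z.

Order the vertices as a < b < c. Listing each simplex with vertices in this order, K has dimension 1 with simplices:

  0-simplices (3): a, b, c
  1-simplices (3): ab, ac, bc

giving chain groups C_0 ≅ Z^3, C_1 ≅ Z^3.

∂_1: C_1 → C_0 maps an edge to its endpoints' difference, ∂[p,q] = q − p. For instance
  ∂ab = b − a.
The 3×3 boundary matrix has rank 2 and Smith normal form diag(1,1).

Now H_k = ker ∂_k / im ∂_{k+1}, so:

  H_0: rank C_0 − rank ∂_1 = 3 − 2 = 1, and the invariant factors of ∂_1 are all 1, so H_0 = Z.
  H_1: rank ker ∂_1 − rank ∂_2 = (3 − 2) − 0 = 1, and there is no ∂_2, so H_1 = Z.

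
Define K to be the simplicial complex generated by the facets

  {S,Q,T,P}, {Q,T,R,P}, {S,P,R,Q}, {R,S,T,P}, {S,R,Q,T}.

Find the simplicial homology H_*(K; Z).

We work with the vertex ordering P < Q < R < S < T. The simplices of K, each written with vertices in increasing order, are:

  0-simplices (5): P, Q, R, S, T
  1-simplices (10): PQ, PR, PS, PT, QR, QS, QT, RS, RT, ST
  2-simplices (10): PQR, PQS, PQT, PRS, PRT, PST, QRS, QRT, QST, RST
  3-simplices (5): PQRS, PQRT, PQST, PRST, QRST

so the chain groups are C_0 ≅ Z^5, C_1 ≅ Z^10, C_2 ≅ Z^10, C_3 ≅ Z^5.

The boundary map ∂_1: C_1 → C_0 maps an edge to its endpoints' difference, ∂[p,q] = q − p. For instance
  ∂QS = S − Q.
The 5×10 boundary matrix has rank 4 and Smith normal form diag(1,1,1,1).

Boundary ∂_2: C_2 → C_1 sends each 2-simplex [p,q,r] to [q,r] − [p,r] + [p,q]. For instance
  ∂QRT = RT − QT + QR,
  ∂PRS = RS − PS + PR.
As a 10×10 matrix over Z this has rank 6, with invariant factors (1,1,1,1,1,1).

Boundary ∂_3: C_3 → C_2 sends each 3-simplex σ to the alternating sum Σ_i (−1)^i (σ with its i-th vertex removed). For instance
  ∂PQRT = QRT − PRT + PQT − PQR,
  ∂QRST = RST − QST + QRT − QRS.
The 10×5 boundary matrix has rank 4 and Smith normal form diag(1,1,1,1).

Reading off H_k = ker ∂_k / im ∂_{k+1}:

  H_0: rank C_0 − rank ∂_1 = 5 − 4 = 1, and the invariant factors of ∂_1 are all 1, so H_0 = Z.
  H_1: rank ker ∂_1 − rank ∂_2 = (10 − 4) − 6 = 0, and the invariant factors of ∂_2 are all 1, so H_1 = 0.
  H_2: rank ker ∂_2 − rank ∂_3 = (10 − 6) − 4 = 0, and the invariant factors of ∂_3 are all 1, so H_2 = 0.
  H_3: rank ker ∂_3 − rank ∂_4 = (5 − 4) − 0 = 1, and there is no ∂_4, so H_3 = Z.

As a check, the Euler characteristic is 5 − 10 + 10 − 5 = 0, which agrees with 1 − 0 + 0 − 1 = 0.

H_0 = Z,  H_1 = 0,  H_2 = 0,  H_3 = Z.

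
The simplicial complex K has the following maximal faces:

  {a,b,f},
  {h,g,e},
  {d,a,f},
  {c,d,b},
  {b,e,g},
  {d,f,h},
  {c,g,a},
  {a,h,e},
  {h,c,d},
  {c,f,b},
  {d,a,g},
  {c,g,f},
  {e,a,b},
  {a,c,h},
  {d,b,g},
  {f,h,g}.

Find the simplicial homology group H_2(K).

H_2 ≅ Z.

Order the vertices as a < b < c < d < e < f < g < h. Listing each simplex with vertices in this order, K has dimension 2 with simplices:

  0-simplices (8): a, b, c, d, e, f, g, h
  1-simplices (24): ab, ac, ad, ae, af, ag, ah, bc, bd, be, bf, bg, cd, cf, cg, ch, df, dg, dh, eg, eh, fg, fh, gh
  2-simplices (16): abe, abf, acg, ach, adf, adg, aeh, bcd, bcf, bdg, beg, cdh, cfg, dfh, egh, fgh

giving chain groups C_0 ≅ Z^8, C_1 ≅ Z^24, C_2 ≅ Z^16.

∂_1: C_1 → C_0 is given by ∂[p,q] = [q] − [p].
This gives a 8×24 integer matrix of rank 7; reducing to Smith normal form yields diagonal entries (1,1,1,1,1,1,1).

The boundary map ∂_2: C_2 → C_1 maps a triangle to the signed sum of its edges. For instance
  ∂dfh = fh − dh + df,
  ∂cfg = fg − cg + cf.
This gives a 24×16 integer matrix of rank 15; reducing to Smith normal form yields diagonal entries (1,1,1,1,1,1,1,1,1,1,1,1,1,1,1).

Now H_k = ker ∂_k / im ∂_{k+1}, so:

  H_2: rank ker ∂_2 − rank ∂_3 = (16 − 15) − 0 = 1, and there is no ∂_3, so H_2 = Z.

(K is a triangulation of the torus T^2.)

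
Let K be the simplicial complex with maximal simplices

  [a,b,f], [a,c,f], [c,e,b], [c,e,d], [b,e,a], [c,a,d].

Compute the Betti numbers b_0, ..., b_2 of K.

Order the vertices as a < b < c < d < e < f. Listing each simplex with vertices in this order, K has dimension 2 with simplices:

  0-simplices (6): a, b, c, d, e, f
  1-simplices (12): ab, ac, ad, ae, af, bc, be, bf, cd, ce, cf, de
  2-simplices (6): abe, abf, acd, acf, bce, cde

giving chain groups C_0 ≅ Z^6, C_1 ≅ Z^12, C_2 ≅ Z^6.

∂_1: C_1 → C_0 sends each edge [p,q] (with p < q) to q − p. For instance
  ∂cf = f − c.
The resulting 6×12 matrix has rank 5, and its Smith normal form has invariant factors (1,1,1,1,1).

The boundary map ∂_2: C_2 → C_1 maps a triangle to the signed sum of its edges. For instance
  ∂cde = de − ce + cd,
  ∂acd = cd − ad + ac.
This gives a 12×6 integer matrix of rank 6; reducing to Smith normal form yields diagonal entries (1,1,1,1,1,1).

Reading off H_k = ker ∂_k / im ∂_{k+1}:

  H_0: rank C_0 − rank ∂_1 = 6 − 5 = 1, and the invariant factors of ∂_1 are all 1, so H_0 ≅ Z.
  H_1: rank ker ∂_1 − rank ∂_2 = (12 − 5) − 6 = 1, and the invariant factors of ∂_2 are all 1, so H_1 ≅ Z.
  H_2: rank ker ∂_2 − rank ∂_3 = (6 − 6) − 0 = 0, and there is no ∂_3, so H_2 ≅ 0.

Hence the Betti numbers are b_0 = 1, b_1 = 1, b_2 = 0.

b_0 = 1, b_1 = 1, b_2 = 0.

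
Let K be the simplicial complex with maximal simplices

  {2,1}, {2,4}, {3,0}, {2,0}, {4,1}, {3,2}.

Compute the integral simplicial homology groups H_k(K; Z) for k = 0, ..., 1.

K has 5 vertices, 6 edges.
rank ∂_0 = 0, rank ∂_1 = 4 ⇒ b_0 = 5 − 0 − 4 = 1; all invariant factors of ∂_1 are 1 so no torsion. So H_0 ≅ Z.
rank ∂_1 = 4, rank ∂_2 = 0 ⇒ b_1 = 6 − 4 − 0 = 2. So H_1 ≅ Z^2.

H_0 ≅ Z,  H_1 ≅ Z^2.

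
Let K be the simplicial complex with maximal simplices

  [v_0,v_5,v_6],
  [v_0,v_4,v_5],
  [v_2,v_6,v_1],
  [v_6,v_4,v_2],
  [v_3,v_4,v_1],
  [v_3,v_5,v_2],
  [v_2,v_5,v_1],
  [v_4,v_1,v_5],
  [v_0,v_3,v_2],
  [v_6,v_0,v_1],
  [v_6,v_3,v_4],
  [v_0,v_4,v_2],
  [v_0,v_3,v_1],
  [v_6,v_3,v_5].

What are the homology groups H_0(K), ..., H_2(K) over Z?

We work with the vertex ordering v_0 < v_1 < v_2 < v_3 < v_4 < v_5 < v_6. The simplices of K, each written with vertices in increasing order, are:

  0-simplices (7): [v_0], [v_1], [v_2], [v_3], [v_4], [v_5], [v_6]
  1-simplices (21): (21 of them)
  2-simplices (14): (14 of them)

giving chain groups C_0 ≅ Z^7, C_1 ≅ Z^21, C_2 ≅ Z^14.

∂_1: C_1 → C_0 sends each edge [p,q] (with p < q) to q − p.
This gives a 7×21 integer matrix of rank 6; reducing to Smith normal form yields diagonal entries (1,1,1,1,1,1).

Boundary ∂_2: C_2 → C_1 acts by ∂[p,q,r] = [q,r] − [p,r] + [p,q]. For instance
  ∂[v_1,v_2,v_5] = [v_2,v_5] − [v_1,v_5] + [v_1,v_2],
  ∂[v_0,v_1,v_3] = [v_1,v_3] − [v_0,v_3] + [v_0,v_1].
As a 21×14 matrix over Z this has rank 13, with invariant factors (1,1,1,1,1,1,1,1,1,1,1,1,1).

Computing H_k = (kernel of ∂_k) / (image of ∂_{k+1}):

  H_0: rank C_0 − rank ∂_1 = 7 − 6 = 1, and the invariant factors of ∂_1 are all 1, so H_0 = Z.
  H_1: rank ker ∂_1 − rank ∂_2 = (21 − 6) − 13 = 2, and the invariant factors of ∂_2 are all 1, so H_1 = Z^2.
  H_2: rank ker ∂_2 − rank ∂_3 = (14 − 13) − 0 = 1, and there is no ∂_3, so H_2 = Z.

H_0 = Z,  H_1 = Z^2,  H_2 = Z.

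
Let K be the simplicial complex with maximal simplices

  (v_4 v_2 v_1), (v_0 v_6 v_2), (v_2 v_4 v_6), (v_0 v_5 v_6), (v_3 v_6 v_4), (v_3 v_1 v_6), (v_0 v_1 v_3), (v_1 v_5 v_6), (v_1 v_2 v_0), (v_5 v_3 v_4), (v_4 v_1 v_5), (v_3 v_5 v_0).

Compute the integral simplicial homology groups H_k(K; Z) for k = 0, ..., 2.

We work with the vertex ordering v_0 < v_1 < v_2 < v_3 < v_4 < v_5 < v_6. The simplices of K, each written with vertices in increasing order, are:

  0-simplices (7): [v_0], [v_1], [v_2], [v_3], [v_4], [v_5], [v_6]
  1-simplices (18): (18 of them)
  2-simplices (12): (12 of them)

giving chain groups C_0 ≅ Z^7, C_1 ≅ Z^18, C_2 ≅ Z^12.

Boundary ∂_1: C_1 → C_0 is given by ∂[p,q] = [q] − [p]. For instance
  ∂[v_2,v_6] = [v_6] − [v_2].
The 7×18 boundary matrix has rank 6 and Smith normal form diag(1,1,1,1,1,1).

∂_2: C_2 → C_1 maps a triangle to the signed sum of its edges. For instance
  ∂[v_2,v_4,v_6] = [v_4,v_6] − [v_2,v_6] + [v_2,v_4],
  ∂[v_0,v_3,v_5] = [v_3,v_5] − [v_0,v_5] + [v_0,v_3].
As a 18×12 matrix over Z this has rank 12, with invariant factors (1,1,1,1,1,1,1,1,1,1,1,2).

From H_k ≅ ker(∂_k) / im(∂_{k+1}) we obtain:

  H_0: rank C_0 − rank ∂_1 = 7 − 6 = 1, and the invariant factors of ∂_1 are all 1, so H_0 = Z.
  H_1: rank ker ∂_1 − rank ∂_2 = (18 − 6) − 12 = 0, and ∂_2 has invariant factor 2 > 1, so H_1 = Z/2.
  H_2: rank ker ∂_2 − rank ∂_3 = (12 − 12) − 0 = 0, and there is no ∂_3, so H_2 = 0.

As a check, the Euler characteristic is 7 − 18 + 12 = 1, which agrees with 1 − 0 + 0 = 1.

H_0 = Z,  H_1 = Z/2,  H_2 = 0.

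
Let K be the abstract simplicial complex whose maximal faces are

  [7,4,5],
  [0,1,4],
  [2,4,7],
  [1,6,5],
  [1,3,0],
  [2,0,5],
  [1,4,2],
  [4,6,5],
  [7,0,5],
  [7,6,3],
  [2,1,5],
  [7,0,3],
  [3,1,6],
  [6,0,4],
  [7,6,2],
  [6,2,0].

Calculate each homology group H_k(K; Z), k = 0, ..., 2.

H_0 = Z,  H_1 = Z^2,  H_2 = Z.

We work with the vertex ordering 0 < 1 < 2 < 3 < 4 < 5 < 6 < 7. The simplices of K, each written with vertices in increasing order, are:

  0-simplices (8): [0], [1], [2], [3], [4], [5], [6], [7]
  1-simplices (24): (24 of them)
  2-simplices (16): [0,1,3], [0,1,4], [0,2,5], [0,2,6], [0,3,7], [0,4,6], [0,5,7], [1,2,4], [1,2,5], [1,3,6], [1,5,6], [2,4,7], [2,6,7], [3,6,7], [4,5,6], [4,5,7]

Hence C_0 ≅ Z^8, C_1 ≅ Z^24, C_2 ≅ Z^16.

The boundary map ∂_1: C_1 → C_0 sends each edge [p,q] (with p < q) to q − p. For instance
  ∂[5,6] = [6] − [5].
This gives a 8×24 integer matrix of rank 7; reducing to Smith normal form yields diagonal entries (1,1,1,1,1,1,1).

Boundary ∂_2: C_2 → C_1 acts by ∂[p,q,r] = [q,r] − [p,r] + [p,q]. For instance
  ∂[0,5,7] = [5,7] − [0,7] + [0,5],
  ∂[0,1,3] = [1,3] − [0,3] + [0,1].
As a 24×16 matrix over Z this has rank 15, with invariant factors (1,1,1,1,1,1,1,1,1,1,1,1,1,1,1).

Now H_k = ker ∂_k / im ∂_{k+1}, so:

  H_0: rank C_0 − rank ∂_1 = 8 − 7 = 1, and the invariant factors of ∂_1 are all 1, so H_0 ≅ Z.
  H_1: rank ker ∂_1 − rank ∂_2 = (24 − 7) − 15 = 2, and the invariant factors of ∂_2 are all 1, so H_1 ≅ Z^2.
  H_2: rank ker ∂_2 − rank ∂_3 = (16 − 15) − 0 = 1, and there is no ∂_3, so H_2 ≅ Z.

As a check, the Euler characteristic is 8 − 24 + 16 = 0, which agrees with 1 − 2 + 1 = 0.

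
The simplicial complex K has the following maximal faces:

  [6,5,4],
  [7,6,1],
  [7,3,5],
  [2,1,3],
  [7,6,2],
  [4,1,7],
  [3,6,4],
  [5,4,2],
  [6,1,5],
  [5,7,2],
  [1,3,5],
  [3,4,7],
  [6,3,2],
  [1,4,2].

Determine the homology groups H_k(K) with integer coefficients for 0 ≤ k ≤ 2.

H_0 = Z,  H_1 = Z^2,  H_2 = Z.

Fix the vertex order 1 < 2 < 3 < 4 < 5 < 6 < 7 and write every simplex with vertices in increasing order. Then dim K = 2 and the simplices of K are:

  0-simplices (7): [1], [2], [3], [4], [5], [6], [7]
  1-simplices (21): [1,2], [1,3], [1,4], [1,5], [1,6], [1,7], [2,3], [2,4], [2,5], [2,6], [2,7], [3,4], [3,5], [3,6], [3,7], [4,5], [4,6], [4,7], [5,6], [5,7], [6,7]
  2-simplices (14): [1,2,3], [1,2,4], [1,3,5], [1,4,7], [1,5,6], [1,6,7], [2,3,6], [2,4,5], [2,5,7], [2,6,7], [3,4,6], [3,4,7], [3,5,7], [4,5,6]

so the chain groups are C_0 ≅ Z^7, C_1 ≅ Z^21, C_2 ≅ Z^14.

The boundary map ∂_1: C_1 → C_0 sends each edge [p,q] (with p < q) to q − p.
The 7×21 boundary matrix has rank 6 and Smith normal form diag(1,1,1,1,1,1).

Boundary ∂_2: C_2 → C_1 sends each 2-simplex [p,q,r] to [q,r] − [p,r] + [p,q]. For instance
  ∂[2,3,6] = [3,6] − [2,6] + [2,3],
  ∂[1,4,7] = [4,7] − [1,7] + [1,4].
The 21×14 boundary matrix has rank 13 and Smith normal form diag(1,1,1,1,1,1,1,1,1,1,1,1,1).

Computing H_k = (kernel of ∂_k) / (image of ∂_{k+1}):

  H_0: rank C_0 − rank ∂_1 = 7 − 6 = 1, and the invariant factors of ∂_1 are all 1, so H_0 ≅ Z.
  H_1: rank ker ∂_1 − rank ∂_2 = (21 − 6) − 13 = 2, and the invariant factors of ∂_2 are all 1, so H_1 ≅ Z^2.
  H_2: rank ker ∂_2 − rank ∂_3 = (14 − 13) − 0 = 1, and there is no ∂_3, so H_2 ≅ Z.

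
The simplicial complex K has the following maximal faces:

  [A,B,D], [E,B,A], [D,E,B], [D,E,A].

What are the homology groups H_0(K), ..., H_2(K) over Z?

H_0 = Z,  H_1 = 0,  H_2 = Z.

We work with the vertex ordering A < B < D < E. The simplices of K, each written with vertices in increasing order, are:

  0-simplices (4): A, B, D, E
  1-simplices (6): AB, AD, AE, BD, BE, DE
  2-simplices (4): ABD, ABE, ADE, BDE

so the chain groups are C_0 ≅ Z^4, C_1 ≅ Z^6, C_2 ≅ Z^4.

The boundary map ∂_1: C_1 → C_0 sends each edge [p,q] (with p < q) to q − p. For instance
  ∂BE = E − B.
The resulting 4×6 matrix has rank 3, and its Smith normal form has invariant factors (1,1,1).

The boundary map ∂_2: C_2 → C_1 acts by ∂[p,q,r] = [q,r] − [p,r] + [p,q]. For instance
  ∂ADE = DE − AE + AD,
  ∂BDE = DE − BE + BD.
As a 6×4 matrix over Z this has rank 3, with invariant factors (1,1,1).

From H_k ≅ ker(∂_k) / im(∂_{k+1}) we obtain:

  H_0: rank C_0 − rank ∂_1 = 4 − 3 = 1, and the invariant factors of ∂_1 are all 1, so H_0 ≅ Z.
  H_1: rank ker ∂_1 − rank ∂_2 = (6 − 3) − 3 = 0, and the invariant factors of ∂_2 are all 1, so H_1 ≅ 0.
  H_2: rank ker ∂_2 − rank ∂_3 = (4 − 3) − 0 = 1, and there is no ∂_3, so H_2 ≅ Z.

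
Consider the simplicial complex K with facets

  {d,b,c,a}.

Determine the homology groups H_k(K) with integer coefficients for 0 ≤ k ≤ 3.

H_0 ≅ Z,  H_1 = 0,  H_2 = 0,  H_3 = 0.

Order the vertices as a < b < c < d. Listing each simplex with vertices in this order, K has dimension 3 with simplices:

  0-simplices (4): a, b, c, d
  1-simplices (6): ab, ac, ad, bc, bd, cd
  2-simplices (4): abc, abd, acd, bcd
  3-simplices (1): abcd

Hence C_0 ≅ Z^4, C_1 ≅ Z^6, C_2 ≅ Z^4, C_3 ≅ Z^1.

∂_1: C_1 → C_0 sends each edge [p,q] (with p < q) to q − p. For instance
  ∂ad = d − a.
The 4×6 boundary matrix has rank 3 and Smith normal form diag(1,1,1).

The boundary map ∂_2: C_2 → C_1 sends each 2-simplex [p,q,r] to [q,r] − [p,r] + [p,q]. For instance
  ∂acd = cd − ad + ac,
  ∂abc = bc − ac + ab.
The resulting 6×4 matrix has rank 3, and its Smith normal form has invariant factors (1,1,1).

The boundary map ∂_3: C_3 → C_2 sends each 3-simplex σ to the alternating sum Σ_i (−1)^i (σ with its i-th vertex removed). For instance
  ∂abcd = bcd − acd + abd − abc.
The 4×1 boundary matrix has rank 1 and Smith normal form diag(1).

From H_k ≅ ker(∂_k) / im(∂_{k+1}) we obtain:

  H_0: rank C_0 − rank ∂_1 = 4 − 3 = 1, and the invariant factors of ∂_1 are all 1, so H_0 ≅ Z.
  H_1: rank ker ∂_1 − rank ∂_2 = (6 − 3) − 3 = 0, and the invariant factors of ∂_2 are all 1, so H_1 ≅ 0.
  H_2: rank ker ∂_2 − rank ∂_3 = (4 − 3) − 1 = 0, and the invariant factors of ∂_3 are all 1, so H_2 ≅ 0.
  H_3: rank ker ∂_3 − rank ∂_4 = (1 − 1) − 0 = 0, and there is no ∂_4, so H_3 ≅ 0.

As a check, the Euler characteristic is 4 − 6 + 4 − 1 = 1, which agrees with 1 − 0 + 0 − 0 = 1.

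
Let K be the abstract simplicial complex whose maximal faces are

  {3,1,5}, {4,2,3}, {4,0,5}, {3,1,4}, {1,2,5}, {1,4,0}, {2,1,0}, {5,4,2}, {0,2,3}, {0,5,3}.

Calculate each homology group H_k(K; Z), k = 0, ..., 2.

We work with the vertex ordering 0 < 1 < 2 < 3 < 4 < 5. The simplices of K, each written with vertices in increasing order, are:

  0-simplices (6): [0], [1], [2], [3], [4], [5]
  1-simplices (15): [0,1], [0,2], [0,3], [0,4], [0,5], [1,2], [1,3], [1,4], [1,5], [2,3], [2,4], [2,5], [3,4], [3,5], [4,5]
  2-simplices (10): [0,1,2], [0,1,4], [0,2,3], [0,3,5], [0,4,5], [1,2,5], [1,3,4], [1,3,5], [2,3,4], [2,4,5]

Hence C_0 ≅ Z^6, C_1 ≅ Z^15, C_2 ≅ Z^10.

∂_1: C_1 → C_0 is given by ∂[p,q] = [q] − [p]. For instance
  ∂[1,3] = [3] − [1].
This gives a 6×15 integer matrix of rank 5; reducing to Smith normal form yields diagonal entries (1,1,1,1,1).

∂_2: C_2 → C_1 sends each 2-simplex [p,q,r] to [q,r] − [p,r] + [p,q]. For instance
  ∂[0,1,4] = [1,4] − [0,4] + [0,1],
  ∂[0,2,3] = [2,3] − [0,3] + [0,2].
The resulting 15×10 matrix has rank 10, and its Smith normal form has invariant factors (1,1,1,1,1,1,1,1,1,2).

Computing H_k = (kernel of ∂_k) / (image of ∂_{k+1}):

  H_0: rank C_0 − rank ∂_1 = 6 − 5 = 1, and the invariant factors of ∂_1 are all 1, so H_0 ≅ Z.
  H_1: rank ker ∂_1 − rank ∂_2 = (15 − 5) − 10 = 0, and ∂_2 has invariant factor 2 > 1, so H_1 ≅ Z_2.
  H_2: rank ker ∂_2 − rank ∂_3 = (10 − 10) − 0 = 0, and there is no ∂_3, so H_2 ≅ 0.

H_0 = Z,  H_1 = Z_2,  H_2 = 0.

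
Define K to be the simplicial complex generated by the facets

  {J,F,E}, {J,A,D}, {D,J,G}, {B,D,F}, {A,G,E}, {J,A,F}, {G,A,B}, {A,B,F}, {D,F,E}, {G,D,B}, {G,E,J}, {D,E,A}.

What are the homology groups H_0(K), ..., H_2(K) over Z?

H_0 ≅ Z,  H_1 ≅ Z_2,  H_2 = 0.

We work with the vertex ordering A < B < D < E < F < G < J. The simplices of K, each written with vertices in increasing order, are:

  0-simplices (7): A, B, D, E, F, G, J
  1-simplices (18): AB, AD, AE, AF, AG, AJ, BD, BF, BG, DE, DF, DG, DJ, EF, EG, EJ, FJ, GJ
  2-simplices (12): ABF, ABG, ADE, ADJ, AEG, AFJ, BDF, BDG, DEF, DGJ, EFJ, EGJ

so the chain groups are C_0 ≅ Z^7, C_1 ≅ Z^18, C_2 ≅ Z^12.

The boundary map ∂_1: C_1 → C_0 maps an edge to its endpoints' difference, ∂[p,q] = q − p. For instance
  ∂AF = F − A.
This gives a 7×18 integer matrix of rank 6; reducing to Smith normal form yields diagonal entries (1,1,1,1,1,1).

The boundary map ∂_2: C_2 → C_1 sends each 2-simplex [p,q,r] to [q,r] − [p,r] + [p,q]. For instance
  ∂ABG = BG − AG + AB,
  ∂ADE = DE − AE + AD.
The resulting 18×12 matrix has rank 12, and its Smith normal form has invariant factors (1,1,1,1,1,1,1,1,1,1,1,2).

Reading off H_k = ker ∂_k / im ∂_{k+1}:

  H_0: rank C_0 − rank ∂_1 = 7 − 6 = 1, and the invariant factors of ∂_1 are all 1, so H_0 ≅ Z.
  H_1: rank ker ∂_1 − rank ∂_2 = (18 − 6) − 12 = 0, and ∂_2 has invariant factor 2 > 1, so H_1 ≅ Z_2.
  H_2: rank ker ∂_2 − rank ∂_3 = (12 − 12) − 0 = 0, and there is no ∂_3, so H_2 ≅ 0.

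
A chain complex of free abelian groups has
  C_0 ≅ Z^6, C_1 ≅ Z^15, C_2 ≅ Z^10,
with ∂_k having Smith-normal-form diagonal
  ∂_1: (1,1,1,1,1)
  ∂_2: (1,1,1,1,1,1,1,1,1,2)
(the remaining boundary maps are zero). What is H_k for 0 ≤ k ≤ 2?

H_0 = Z,  H_1 = Z/2Z,  H_2 = 0.

H_0: b_0 = 6 − 0 − 5 = 1; torsion from ∂_1 factors > 1: none. So H_0 = Z.
H_1: b_1 = 15 − 5 − 10 = 0; torsion from ∂_2 factors > 1: [2]. So H_1 = Z/2Z.
H_2: b_2 = 10 − 10 − 0 = 0; torsion from ∂_3 factors > 1: none. So H_2 = 0.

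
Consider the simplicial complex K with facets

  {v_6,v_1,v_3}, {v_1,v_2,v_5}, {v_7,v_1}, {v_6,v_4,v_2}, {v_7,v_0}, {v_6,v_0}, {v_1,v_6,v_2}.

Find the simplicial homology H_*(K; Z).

H_0 = Z,  H_1 = Z,  H_2 = 0.

Fix the vertex order v_0 < v_1 < v_2 < v_3 < v_4 < v_5 < v_6 < v_7 and write every simplex with vertices in increasing order. Then dim K = 2 and the simplices of K are:

  0-simplices (8): [v_0], [v_1], [v_2], [v_3], [v_4], [v_5], [v_6], [v_7]
  1-simplices (12): [v_0,v_6], [v_0,v_7], [v_1,v_2], [v_1,v_3], [v_1,v_5], [v_1,v_6], [v_1,v_7], [v_2,v_4], [v_2,v_5], [v_2,v_6], [v_3,v_6], [v_4,v_6]
  2-simplices (4): [v_1,v_2,v_5], [v_1,v_2,v_6], [v_1,v_3,v_6], [v_2,v_4,v_6]

giving chain groups C_0 ≅ Z^8, C_1 ≅ Z^12, C_2 ≅ Z^4.

∂_1: C_1 → C_0 maps an edge to its endpoints' difference, ∂[p,q] = q − p. For instance
  ∂[v_1,v_5] = [v_5] − [v_1].
As a 8×12 matrix over Z this has rank 7, with invariant factors (1,1,1,1,1,1,1).

∂_2: C_2 → C_1 sends each 2-simplex [p,q,r] to [q,r] − [p,r] + [p,q]. For instance
  ∂[v_2,v_4,v_6] = [v_4,v_6] − [v_2,v_6] + [v_2,v_4],
  ∂[v_1,v_3,v_6] = [v_3,v_6] − [v_1,v_6] + [v_1,v_3].
The 12×4 boundary matrix has rank 4 and Smith normal form diag(1,1,1,1).

Reading off H_k = ker ∂_k / im ∂_{k+1}:

  H_0: rank C_0 − rank ∂_1 = 8 − 7 = 1, and the invariant factors of ∂_1 are all 1, so H_0 ≅ Z.
  H_1: rank ker ∂_1 − rank ∂_2 = (12 − 7) − 4 = 1, and the invariant factors of ∂_2 are all 1, so H_1 ≅ Z.
  H_2: rank ker ∂_2 − rank ∂_3 = (4 − 4) − 0 = 0, and there is no ∂_3, so H_2 ≅ 0.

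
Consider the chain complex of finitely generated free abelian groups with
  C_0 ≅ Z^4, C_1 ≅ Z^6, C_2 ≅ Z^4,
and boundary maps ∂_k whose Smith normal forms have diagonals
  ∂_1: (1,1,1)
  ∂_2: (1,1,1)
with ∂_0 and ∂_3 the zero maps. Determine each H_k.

H_0: b_0 = 4 − 0 − 3 = 1; torsion from ∂_1 factors > 1: none. So H_0 = Z.
H_1: b_1 = 6 − 3 − 3 = 0; torsion from ∂_2 factors > 1: none. So H_1 = 0.
H_2: b_2 = 4 − 3 − 0 = 1; torsion from ∂_3 factors > 1: none. So H_2 = Z.

H_0 = Z,  H_1 = 0,  H_2 = Z.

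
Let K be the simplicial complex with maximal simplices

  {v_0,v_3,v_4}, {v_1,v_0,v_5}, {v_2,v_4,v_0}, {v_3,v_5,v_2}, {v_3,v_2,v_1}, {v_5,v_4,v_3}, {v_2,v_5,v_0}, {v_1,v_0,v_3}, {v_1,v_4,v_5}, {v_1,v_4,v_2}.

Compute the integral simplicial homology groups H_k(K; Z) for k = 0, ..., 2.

K has 6 vertices, 15 edges, 10 triangles.
rank ∂_0 = 0, rank ∂_1 = 5 ⇒ b_0 = 6 − 0 − 5 = 1; all invariant factors of ∂_1 are 1 so no torsion. So H_0 = Z.
rank ∂_1 = 5, rank ∂_2 = 10 ⇒ b_1 = 15 − 5 − 10 = 0; ∂_2 has invariant factor(s) [2] giving torsion. So H_1 = Z/2Z.
rank ∂_2 = 10, rank ∂_3 = 0 ⇒ b_2 = 10 − 10 − 0 = 0. So H_2 = 0.

H_0 ≅ Z,  H_1 ≅ Z/2Z,  H_2 = 0.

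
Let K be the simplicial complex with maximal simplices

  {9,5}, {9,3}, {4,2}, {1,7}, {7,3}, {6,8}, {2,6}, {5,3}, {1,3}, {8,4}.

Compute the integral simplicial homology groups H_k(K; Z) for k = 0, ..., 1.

Take the total order 1 < 2 < 3 < 4 < 5 < 6 < 7 < 8 < 9 on the vertex set. Then K (dimension 1) consists of the simplices:

  0-simplices (9): [1], [2], [3], [4], [5], [6], [7], [8], [9]
  1-simplices (10): [1,3], [1,7], [2,4], [2,6], [3,5], [3,7], [3,9], [4,8], [5,9], [6,8]

so the chain groups are C_0 ≅ Z^9, C_1 ≅ Z^10.

Boundary ∂_1: C_1 → C_0 maps an edge to its endpoints' difference, ∂[p,q] = q − p.
The 9×10 boundary matrix has rank 7 and Smith normal form diag(1,1,1,1,1,1,1).

Now H_k = ker ∂_k / im ∂_{k+1}, so:

  H_0: rank C_0 − rank ∂_1 = 9 − 7 = 2, and the invariant factors of ∂_1 are all 1, so H_0 ≅ Z^2.
  H_1: rank ker ∂_1 − rank ∂_2 = (10 − 7) − 0 = 3, and there is no ∂_2, so H_1 ≅ Z^3.

As a check, the Euler characteristic is 9 − 10 = -1, which agrees with 2 − 3 = -1.

H_0 = Z^2,  H_1 = Z^3.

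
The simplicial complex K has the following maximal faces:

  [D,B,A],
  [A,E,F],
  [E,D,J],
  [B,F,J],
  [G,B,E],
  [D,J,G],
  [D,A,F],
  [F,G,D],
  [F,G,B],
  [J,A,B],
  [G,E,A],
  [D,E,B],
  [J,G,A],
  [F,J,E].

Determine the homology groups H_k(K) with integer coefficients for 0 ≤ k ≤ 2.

Fix the vertex order A < B < D < E < F < G < J and write every simplex with vertices in increasing order. Then dim K = 2 and the simplices of K are:

  0-simplices (7): A, B, D, E, F, G, J
  1-simplices (21): AB, AD, AE, AF, AG, AJ, BD, BE, BF, BG, BJ, DE, DF, DG, DJ, EF, EG, EJ, FG, FJ, GJ
  2-simplices (14): ABD, ABJ, ADF, AEF, AEG, AGJ, BDE, BEG, BFG, BFJ, DEJ, DFG, DGJ, EFJ

giving chain groups C_0 ≅ Z^7, C_1 ≅ Z^21, C_2 ≅ Z^14.

The boundary map ∂_1: C_1 → C_0 is given by ∂[p,q] = [q] − [p]. For instance
  ∂DE = E − D.
This gives a 7×21 integer matrix of rank 6; reducing to Smith normal form yields diagonal entries (1,1,1,1,1,1).

∂_2: C_2 → C_1 acts by ∂[p,q,r] = [q,r] − [p,r] + [p,q]. For instance
  ∂EFJ = FJ − EJ + EF,
  ∂ABJ = BJ − AJ + AB.
The 21×14 boundary matrix has rank 13 and Smith normal form diag(1,1,1,1,1,1,1,1,1,1,1,1,1).

Now H_k = ker ∂_k / im ∂_{k+1}, so:

  H_0: rank C_0 − rank ∂_1 = 7 − 6 = 1, and the invariant factors of ∂_1 are all 1, so H_0 = Z.
  H_1: rank ker ∂_1 − rank ∂_2 = (21 − 6) − 13 = 2, and the invariant factors of ∂_2 are all 1, so H_1 = Z^2.
  H_2: rank ker ∂_2 − rank ∂_3 = (14 − 13) − 0 = 1, and there is no ∂_3, so H_2 = Z.

H_0 = Z,  H_1 = Z^2,  H_2 = Z.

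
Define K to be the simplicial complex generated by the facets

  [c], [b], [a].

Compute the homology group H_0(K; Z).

H_0 = Z^3.

K has 3 vertices.
rank ∂_0 = 0, rank ∂_1 = 0 ⇒ b_0 = 3 − 0 − 0 = 3. So H_0 ≅ Z^3.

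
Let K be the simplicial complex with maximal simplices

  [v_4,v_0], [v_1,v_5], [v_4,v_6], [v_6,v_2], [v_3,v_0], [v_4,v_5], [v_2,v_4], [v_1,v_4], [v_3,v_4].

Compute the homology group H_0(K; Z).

K has 7 vertices, 9 edges.
rank ∂_0 = 0, rank ∂_1 = 6 ⇒ b_0 = 7 − 0 − 6 = 1; all invariant factors of ∂_1 are 1 so no torsion. So H_0 = Z.

H_0 = Z.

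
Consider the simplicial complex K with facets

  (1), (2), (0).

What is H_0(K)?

Take the total order 0 < 1 < 2 on the vertex set. Then K (dimension 0) consists of the simplices:

  0-simplices (3): [0], [1], [2]

giving chain groups C_0 ≅ Z^3.

Reading off H_k = ker ∂_k / im ∂_{k+1}:

  H_0: rank C_0 − rank ∂_1 = 3 − 0 = 3, and there is no ∂_1, so H_0 ≅ Z^3.

H_0 ≅ Z^3.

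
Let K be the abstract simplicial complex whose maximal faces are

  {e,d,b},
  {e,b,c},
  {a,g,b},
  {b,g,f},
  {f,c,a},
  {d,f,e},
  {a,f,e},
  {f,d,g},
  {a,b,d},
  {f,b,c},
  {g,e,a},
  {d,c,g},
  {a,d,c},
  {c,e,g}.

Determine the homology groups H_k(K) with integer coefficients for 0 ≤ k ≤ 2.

H_0 ≅ Z,  H_1 ≅ Z^2,  H_2 ≅ Z.

Order the vertices as a < b < c < d < e < f < g. Listing each simplex with vertices in this order, K has dimension 2 with simplices:

  0-simplices (7): a, b, c, d, e, f, g
  1-simplices (21): ab, ac, ad, ae, af, ag, bc, bd, be, bf, bg, cd, ce, cf, cg, de, df, dg, ef, eg, fg
  2-simplices (14): abd, abg, acd, acf, aef, aeg, bce, bcf, bde, bfg, cdg, ceg, def, dfg

Hence C_0 ≅ Z^7, C_1 ≅ Z^21, C_2 ≅ Z^14.

∂_1: C_1 → C_0 maps an edge to its endpoints' difference, ∂[p,q] = q − p. For instance
  ∂ag = g − a.
The 7×21 boundary matrix has rank 6 and Smith normal form diag(1,1,1,1,1,1).

Boundary ∂_2: C_2 → C_1 sends each 2-simplex [p,q,r] to [q,r] − [p,r] + [p,q]. For instance
  ∂def = ef − df + de,
  ∂aeg = eg − ag + ae.
This gives a 21×14 integer matrix of rank 13; reducing to Smith normal form yields diagonal entries (1,1,1,1,1,1,1,1,1,1,1,1,1).

From H_k ≅ ker(∂_k) / im(∂_{k+1}) we obtain:

  H_0: rank C_0 − rank ∂_1 = 7 − 6 = 1, and the invariant factors of ∂_1 are all 1, so H_0 = Z.
  H_1: rank ker ∂_1 − rank ∂_2 = (21 − 6) − 13 = 2, and the invariant factors of ∂_2 are all 1, so H_1 = Z^2.
  H_2: rank ker ∂_2 − rank ∂_3 = (14 − 13) − 0 = 1, and there is no ∂_3, so H_2 = Z.

As a check, the Euler characteristic is 7 − 21 + 14 = 0, which agrees with 1 − 2 + 1 = 0.
(K is a triangulation of the torus T^2.)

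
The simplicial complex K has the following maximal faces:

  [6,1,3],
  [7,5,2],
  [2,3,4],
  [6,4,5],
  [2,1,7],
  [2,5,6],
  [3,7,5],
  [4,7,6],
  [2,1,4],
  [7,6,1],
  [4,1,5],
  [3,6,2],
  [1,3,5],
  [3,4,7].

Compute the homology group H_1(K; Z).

Order the vertices as 1 < 2 < 3 < 4 < 5 < 6 < 7. Listing each simplex with vertices in this order, K has dimension 2 with simplices:

  0-simplices (7): [1], [2], [3], [4], [5], [6], [7]
  1-simplices (21): [1,2], [1,3], [1,4], [1,5], [1,6], [1,7], [2,3], [2,4], [2,5], [2,6], [2,7], [3,4], [3,5], [3,6], [3,7], [4,5], [4,6], [4,7], [5,6], [5,7], [6,7]
  2-simplices (14): [1,2,4], [1,2,7], [1,3,5], [1,3,6], [1,4,5], [1,6,7], [2,3,4], [2,3,6], [2,5,6], [2,5,7], [3,4,7], [3,5,7], [4,5,6], [4,6,7]

giving chain groups C_0 ≅ Z^7, C_1 ≅ Z^21, C_2 ≅ Z^14.

Boundary ∂_1: C_1 → C_0 is given by ∂[p,q] = [q] − [p].
This gives a 7×21 integer matrix of rank 6; reducing to Smith normal form yields diagonal entries (1,1,1,1,1,1).

Boundary ∂_2: C_2 → C_1 maps a triangle to the signed sum of its edges. For instance
  ∂[3,5,7] = [5,7] − [3,7] + [3,5],
  ∂[2,3,4] = [3,4] − [2,4] + [2,3].
As a 21×14 matrix over Z this has rank 13, with invariant factors (1,1,1,1,1,1,1,1,1,1,1,1,1).

Computing H_k = (kernel of ∂_k) / (image of ∂_{k+1}):

  H_1: rank ker ∂_1 − rank ∂_2 = (21 − 6) − 13 = 2, and the invariant factors of ∂_2 are all 1, so H_1 ≅ Z^2.

H_1 ≅ Z^2.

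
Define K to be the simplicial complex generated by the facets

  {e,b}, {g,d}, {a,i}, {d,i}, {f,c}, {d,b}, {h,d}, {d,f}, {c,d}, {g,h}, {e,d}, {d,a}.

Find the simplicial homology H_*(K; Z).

Take the total order a < b < c < d < e < f < g < h < i on the vertex set. Then K (dimension 1) consists of the simplices:

  0-simplices (9): a, b, c, d, e, f, g, h, i
  1-simplices (12): ad, ai, bd, be, cd, cf, de, df, dg, dh, di, gh

giving chain groups C_0 ≅ Z^9, C_1 ≅ Z^12.

The boundary map ∂_1: C_1 → C_0 sends each edge [p,q] (with p < q) to q − p.
The resulting 9×12 matrix has rank 8, and its Smith normal form has invariant factors (1,1,1,1,1,1,1,1).

Computing H_k = (kernel of ∂_k) / (image of ∂_{k+1}):

  H_0: rank C_0 − rank ∂_1 = 9 − 8 = 1, and the invariant factors of ∂_1 are all 1, so H_0 = Z.
  H_1: rank ker ∂_1 − rank ∂_2 = (12 − 8) − 0 = 4, and there is no ∂_2, so H_1 = Z^4.

H_0 ≅ Z,  H_1 ≅ Z^4.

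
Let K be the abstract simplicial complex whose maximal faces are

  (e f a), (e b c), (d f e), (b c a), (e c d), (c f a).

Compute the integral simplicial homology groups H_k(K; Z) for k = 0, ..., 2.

H_0 = Z,  H_1 = Z,  H_2 = 0.

Order the vertices as a < b < c < d < e < f. Listing each simplex with vertices in this order, K has dimension 2 with simplices:

  0-simplices (6): a, b, c, d, e, f
  1-simplices (12): ab, ac, ae, af, bc, be, cd, ce, cf, de, df, ef
  2-simplices (6): abc, acf, aef, bce, cde, def

giving chain groups C_0 ≅ Z^6, C_1 ≅ Z^12, C_2 ≅ Z^6.

∂_1: C_1 → C_0 maps an edge to its endpoints' difference, ∂[p,q] = q − p.
As a 6×12 matrix over Z this has rank 5, with invariant factors (1,1,1,1,1).

∂_2: C_2 → C_1 sends each 2-simplex [p,q,r] to [q,r] − [p,r] + [p,q]. For instance
  ∂cde = de − ce + cd,
  ∂def = ef − df + de.
The resulting 12×6 matrix has rank 6, and its Smith normal form has invariant factors (1,1,1,1,1,1).

Reading off H_k = ker ∂_k / im ∂_{k+1}:

  H_0: rank C_0 − rank ∂_1 = 6 − 5 = 1, and the invariant factors of ∂_1 are all 1, so H_0 ≅ Z.
  H_1: rank ker ∂_1 − rank ∂_2 = (12 − 5) − 6 = 1, and the invariant factors of ∂_2 are all 1, so H_1 ≅ Z.
  H_2: rank ker ∂_2 − rank ∂_3 = (6 − 6) − 0 = 0, and there is no ∂_3, so H_2 ≅ 0.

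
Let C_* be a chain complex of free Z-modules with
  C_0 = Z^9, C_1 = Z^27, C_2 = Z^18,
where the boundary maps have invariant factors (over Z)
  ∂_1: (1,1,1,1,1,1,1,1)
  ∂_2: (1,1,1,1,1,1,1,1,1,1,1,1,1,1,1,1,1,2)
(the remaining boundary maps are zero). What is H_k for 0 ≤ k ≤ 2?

H_0 ≅ Z,  H_1 ≅ Z ⊕ Z/2,  H_2 = 0.

H_0: b_0 = 9 − 0 − 8 = 1; torsion from ∂_1 factors > 1: none. So H_0 ≅ Z.
H_1: b_1 = 27 − 8 − 18 = 1; torsion from ∂_2 factors > 1: [2]. So H_1 ≅ Z ⊕ Z/2.
H_2: b_2 = 18 − 18 − 0 = 0; torsion from ∂_3 factors > 1: none. So H_2 ≅ 0.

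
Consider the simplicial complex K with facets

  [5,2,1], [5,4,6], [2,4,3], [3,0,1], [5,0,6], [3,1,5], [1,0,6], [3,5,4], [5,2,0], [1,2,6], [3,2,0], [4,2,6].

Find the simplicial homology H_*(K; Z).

H_0 = Z,  H_1 = Z/2,  H_2 = 0.

Take the total order 0 < 1 < 2 < 3 < 4 < 5 < 6 on the vertex set. Then K (dimension 2) consists of the simplices:

  0-simplices (7): [0], [1], [2], [3], [4], [5], [6]
  1-simplices (18): [0,1], [0,2], [0,3], [0,5], [0,6], [1,2], [1,3], [1,5], [1,6], [2,3], [2,4], [2,5], [2,6], [3,4], [3,5], [4,5], [4,6], [5,6]
  2-simplices (12): [0,1,3], [0,1,6], [0,2,3], [0,2,5], [0,5,6], [1,2,5], [1,2,6], [1,3,5], [2,3,4], [2,4,6], [3,4,5], [4,5,6]

giving chain groups C_0 ≅ Z^7, C_1 ≅ Z^18, C_2 ≅ Z^12.

∂_1: C_1 → C_0 is given by ∂[p,q] = [q] − [p].
This gives a 7×18 integer matrix of rank 6; reducing to Smith normal form yields diagonal entries (1,1,1,1,1,1).

The boundary map ∂_2: C_2 → C_1 maps a triangle to the signed sum of its edges. For instance
  ∂[1,3,5] = [3,5] − [1,5] + [1,3],
  ∂[0,1,6] = [1,6] − [0,6] + [0,1].
The resulting 18×12 matrix has rank 12, and its Smith normal form has invariant factors (1,1,1,1,1,1,1,1,1,1,1,2).

Reading off H_k = ker ∂_k / im ∂_{k+1}:

  H_0: rank C_0 − rank ∂_1 = 7 − 6 = 1, and the invariant factors of ∂_1 are all 1, so H_0 ≅ Z.
  H_1: rank ker ∂_1 − rank ∂_2 = (18 − 6) − 12 = 0, and ∂_2 has invariant factor 2 > 1, so H_1 ≅ Z/2.
  H_2: rank ker ∂_2 − rank ∂_3 = (12 − 12) − 0 = 0, and there is no ∂_3, so H_2 ≅ 0.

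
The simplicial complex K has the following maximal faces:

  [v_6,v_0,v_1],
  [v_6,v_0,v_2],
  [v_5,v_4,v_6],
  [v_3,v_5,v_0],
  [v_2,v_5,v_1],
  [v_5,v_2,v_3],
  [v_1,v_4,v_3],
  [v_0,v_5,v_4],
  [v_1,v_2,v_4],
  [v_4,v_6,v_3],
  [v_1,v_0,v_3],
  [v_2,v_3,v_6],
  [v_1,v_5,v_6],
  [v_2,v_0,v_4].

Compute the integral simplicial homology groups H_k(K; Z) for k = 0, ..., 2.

Fix the vertex order v_0 < v_1 < v_2 < v_3 < v_4 < v_5 < v_6 and write every simplex with vertices in increasing order. Then dim K = 2 and the simplices of K are:

  0-simplices (7): [v_0], [v_1], [v_2], [v_3], [v_4], [v_5], [v_6]
  1-simplices (21): (21 of them)
  2-simplices (14): (14 of them)

giving chain groups C_0 ≅ Z^7, C_1 ≅ Z^21, C_2 ≅ Z^14.

Boundary ∂_1: C_1 → C_0 maps an edge to its endpoints' difference, ∂[p,q] = q − p. For instance
  ∂[v_5,v_6] = [v_6] − [v_5].
The resulting 7×21 matrix has rank 6, and its Smith normal form has invariant factors (1,1,1,1,1,1).

The boundary map ∂_2: C_2 → C_1 sends each 2-simplex [p,q,r] to [q,r] − [p,r] + [p,q]. For instance
  ∂[v_1,v_2,v_5] = [v_2,v_5] − [v_1,v_5] + [v_1,v_2],
  ∂[v_0,v_4,v_5] = [v_4,v_5] − [v_0,v_5] + [v_0,v_4].
This gives a 21×14 integer matrix of rank 13; reducing to Smith normal form yields diagonal entries (1,1,1,1,1,1,1,1,1,1,1,1,1).

Computing H_k = (kernel of ∂_k) / (image of ∂_{k+1}):

  H_0: rank C_0 − rank ∂_1 = 7 − 6 = 1, and the invariant factors of ∂_1 are all 1, so H_0 = Z.
  H_1: rank ker ∂_1 − rank ∂_2 = (21 − 6) − 13 = 2, and the invariant factors of ∂_2 are all 1, so H_1 = Z^2.
  H_2: rank ker ∂_2 − rank ∂_3 = (14 − 13) − 0 = 1, and there is no ∂_3, so H_2 = Z.

H_0 ≅ Z,  H_1 ≅ Z^2,  H_2 ≅ Z.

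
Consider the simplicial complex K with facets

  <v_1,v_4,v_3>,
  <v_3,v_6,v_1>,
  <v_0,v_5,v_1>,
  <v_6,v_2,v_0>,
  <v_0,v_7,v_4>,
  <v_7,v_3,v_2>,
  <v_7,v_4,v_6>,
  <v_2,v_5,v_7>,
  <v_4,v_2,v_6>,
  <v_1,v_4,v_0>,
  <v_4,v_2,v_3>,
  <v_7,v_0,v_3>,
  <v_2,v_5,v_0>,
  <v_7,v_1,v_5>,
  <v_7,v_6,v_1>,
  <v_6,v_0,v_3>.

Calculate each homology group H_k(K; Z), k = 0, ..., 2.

H_0 = Z,  H_1 = Z^2,  H_2 = Z.

Order the vertices as v_0 < v_1 < v_2 < v_3 < v_4 < v_5 < v_6 < v_7. Listing each simplex with vertices in this order, K has dimension 2 with simplices:

  0-simplices (8): [v_0], [v_1], [v_2], [v_3], [v_4], [v_5], [v_6], [v_7]
  1-simplices (24): (24 of them)
  2-simplices (16): (16 of them)

Hence C_0 ≅ Z^8, C_1 ≅ Z^24, C_2 ≅ Z^16.

Boundary ∂_1: C_1 → C_0 maps an edge to its endpoints' difference, ∂[p,q] = q − p. For instance
  ∂[v_0,v_3] = [v_3] − [v_0].
As a 8×24 matrix over Z this has rank 7, with invariant factors (1,1,1,1,1,1,1).

∂_2: C_2 → C_1 maps a triangle to the signed sum of its edges. For instance
  ∂[v_1,v_5,v_7] = [v_5,v_7] − [v_1,v_7] + [v_1,v_5],
  ∂[v_1,v_3,v_6] = [v_3,v_6] − [v_1,v_6] + [v_1,v_3].
The resulting 24×16 matrix has rank 15, and its Smith normal form has invariant factors (1,1,1,1,1,1,1,1,1,1,1,1,1,1,1).

From H_k ≅ ker(∂_k) / im(∂_{k+1}) we obtain:

  H_0: rank C_0 − rank ∂_1 = 8 − 7 = 1, and the invariant factors of ∂_1 are all 1, so H_0 ≅ Z.
  H_1: rank ker ∂_1 − rank ∂_2 = (24 − 7) − 15 = 2, and the invariant factors of ∂_2 are all 1, so H_1 ≅ Z^2.
  H_2: rank ker ∂_2 − rank ∂_3 = (16 − 15) − 0 = 1, and there is no ∂_3, so H_2 ≅ Z.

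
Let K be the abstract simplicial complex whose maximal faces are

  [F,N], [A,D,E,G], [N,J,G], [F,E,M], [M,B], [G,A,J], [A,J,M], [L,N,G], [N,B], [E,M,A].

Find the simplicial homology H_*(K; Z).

H_0 ≅ Z,  H_1 ≅ Z^2,  H_2 = 0,  H_3 = 0.

Take the total order A < B < D < E < F < G < J < L < M < N on the vertex set. Then K (dimension 3) consists of the simplices:

  0-simplices (10): A, B, D, E, F, G, J, L, M, N
  1-simplices (20): AD, AE, AG, AJ, AM, BM, BN, DE, DG, EF, EG, EM, FM, FN, GJ, GL, GN, JM, JN, LN
  2-simplices (10): ADE, ADG, AEG, AEM, AGJ, AJM, DEG, EFM, GJN, GLN
  3-simplices (1): ADEG

so the chain groups are C_0 ≅ Z^10, C_1 ≅ Z^20, C_2 ≅ Z^10, C_3 ≅ Z^1.

Boundary ∂_1: C_1 → C_0 sends each edge [p,q] (with p < q) to q − p.
The 10×20 boundary matrix has rank 9 and Smith normal form diag(1,1,1,1,1,1,1,1,1).

Boundary ∂_2: C_2 → C_1 acts by ∂[p,q,r] = [q,r] − [p,r] + [p,q]. For instance
  ∂DEG = EG − DG + DE,
  ∂AEG = EG − AG + AE.
This gives a 20×10 integer matrix of rank 9; reducing to Smith normal form yields diagonal entries (1,1,1,1,1,1,1,1,1).

∂_3: C_3 → C_2 sends each 3-simplex σ to the alternating sum Σ_i (−1)^i (σ with its i-th vertex removed). For instance
  ∂ADEG = DEG − AEG + ADG − ADE.
The 10×1 boundary matrix has rank 1 and Smith normal form diag(1).

Reading off H_k = ker ∂_k / im ∂_{k+1}:

  H_0: rank C_0 − rank ∂_1 = 10 − 9 = 1, and the invariant factors of ∂_1 are all 1, so H_0 ≅ Z.
  H_1: rank ker ∂_1 − rank ∂_2 = (20 − 9) − 9 = 2, and the invariant factors of ∂_2 are all 1, so H_1 ≅ Z^2.
  H_2: rank ker ∂_2 − rank ∂_3 = (10 − 9) − 1 = 0, and the invariant factors of ∂_3 are all 1, so H_2 ≅ 0.
  H_3: rank ker ∂_3 − rank ∂_4 = (1 − 1) − 0 = 0, and there is no ∂_4, so H_3 ≅ 0.

As a check, the Euler characteristic is 10 − 20 + 10 − 1 = -1, which agrees with 1 − 2 + 0 − 0 = -1.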